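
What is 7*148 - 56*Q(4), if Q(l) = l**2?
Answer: 140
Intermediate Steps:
7*148 - 56*Q(4) = 7*148 - 56*4**2 = 1036 - 56*16 = 1036 - 1*896 = 1036 - 896 = 140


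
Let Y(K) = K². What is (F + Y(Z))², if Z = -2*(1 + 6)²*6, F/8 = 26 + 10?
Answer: 119738145024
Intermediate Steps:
F = 288 (F = 8*(26 + 10) = 8*36 = 288)
Z = -588 (Z = -2*7²*6 = -2*49*6 = -98*6 = -588)
(F + Y(Z))² = (288 + (-588)²)² = (288 + 345744)² = 346032² = 119738145024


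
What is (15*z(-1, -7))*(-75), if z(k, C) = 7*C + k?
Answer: 56250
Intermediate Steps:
z(k, C) = k + 7*C
(15*z(-1, -7))*(-75) = (15*(-1 + 7*(-7)))*(-75) = (15*(-1 - 49))*(-75) = (15*(-50))*(-75) = -750*(-75) = 56250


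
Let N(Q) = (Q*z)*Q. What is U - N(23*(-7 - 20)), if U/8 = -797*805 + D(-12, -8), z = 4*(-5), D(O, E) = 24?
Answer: 2580332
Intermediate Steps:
z = -20
N(Q) = -20*Q**2 (N(Q) = (Q*(-20))*Q = (-20*Q)*Q = -20*Q**2)
U = -5132488 (U = 8*(-797*805 + 24) = 8*(-641585 + 24) = 8*(-641561) = -5132488)
U - N(23*(-7 - 20)) = -5132488 - (-20)*(23*(-7 - 20))**2 = -5132488 - (-20)*(23*(-27))**2 = -5132488 - (-20)*(-621)**2 = -5132488 - (-20)*385641 = -5132488 - 1*(-7712820) = -5132488 + 7712820 = 2580332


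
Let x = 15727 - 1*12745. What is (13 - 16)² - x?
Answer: -2973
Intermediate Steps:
x = 2982 (x = 15727 - 12745 = 2982)
(13 - 16)² - x = (13 - 16)² - 1*2982 = (-3)² - 2982 = 9 - 2982 = -2973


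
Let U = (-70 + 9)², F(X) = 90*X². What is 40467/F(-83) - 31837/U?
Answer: -6529560221/769019070 ≈ -8.4908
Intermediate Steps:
U = 3721 (U = (-61)² = 3721)
40467/F(-83) - 31837/U = 40467/((90*(-83)²)) - 31837/3721 = 40467/((90*6889)) - 31837*1/3721 = 40467/620010 - 31837/3721 = 40467*(1/620010) - 31837/3721 = 13489/206670 - 31837/3721 = -6529560221/769019070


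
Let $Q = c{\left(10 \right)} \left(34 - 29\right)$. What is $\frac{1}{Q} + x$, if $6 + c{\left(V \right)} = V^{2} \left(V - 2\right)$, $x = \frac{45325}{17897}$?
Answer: $\frac{179958147}{71051090} \approx 2.5328$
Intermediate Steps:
$x = \frac{45325}{17897}$ ($x = 45325 \cdot \frac{1}{17897} = \frac{45325}{17897} \approx 2.5325$)
$c{\left(V \right)} = -6 + V^{2} \left(-2 + V\right)$ ($c{\left(V \right)} = -6 + V^{2} \left(V - 2\right) = -6 + V^{2} \left(-2 + V\right)$)
$Q = 3970$ ($Q = \left(-6 + 10^{3} - 2 \cdot 10^{2}\right) \left(34 - 29\right) = \left(-6 + 1000 - 200\right) 5 = 794 \cdot 5 = 3970$)
$\frac{1}{Q} + x = \frac{1}{3970} + \frac{45325}{17897} = \frac{179958147}{71051090}$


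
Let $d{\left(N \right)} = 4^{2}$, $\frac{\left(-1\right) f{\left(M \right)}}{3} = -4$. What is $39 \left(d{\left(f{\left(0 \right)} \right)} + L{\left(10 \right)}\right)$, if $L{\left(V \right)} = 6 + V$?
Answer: $1248$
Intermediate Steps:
$f{\left(M \right)} = 12$ ($f{\left(M \right)} = \left(-3\right) \left(-4\right) = 12$)
$d{\left(N \right)} = 16$
$39 \left(d{\left(f{\left(0 \right)} \right)} + L{\left(10 \right)}\right) = 39 \left(16 + \left(6 + 10\right)\right) = 39 \left(16 + 16\right) = 39 \cdot 32 = 1248$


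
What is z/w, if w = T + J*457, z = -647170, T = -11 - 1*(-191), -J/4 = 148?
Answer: 323585/135182 ≈ 2.3937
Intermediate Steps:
J = -592 (J = -4*148 = -592)
T = 180 (T = -11 + 191 = 180)
w = -270364 (w = 180 - 592*457 = 180 - 270544 = -270364)
z/w = -647170/(-270364) = -647170*(-1/270364) = 323585/135182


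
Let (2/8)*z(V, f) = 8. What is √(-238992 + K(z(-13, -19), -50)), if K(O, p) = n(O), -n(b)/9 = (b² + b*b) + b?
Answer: 4*I*√16107 ≈ 507.65*I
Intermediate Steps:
n(b) = -18*b² - 9*b (n(b) = -9*((b² + b*b) + b) = -9*((b² + b²) + b) = -9*(2*b² + b) = -9*(b + 2*b²) = -18*b² - 9*b)
z(V, f) = 32 (z(V, f) = 4*8 = 32)
K(O, p) = -9*O*(1 + 2*O)
√(-238992 + K(z(-13, -19), -50)) = √(-238992 - 9*32*(1 + 2*32)) = √(-238992 - 9*32*(1 + 64)) = √(-238992 - 9*32*65) = √(-238992 - 18720) = √(-257712) = 4*I*√16107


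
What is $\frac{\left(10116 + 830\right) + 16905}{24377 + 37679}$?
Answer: $\frac{27851}{62056} \approx 0.4488$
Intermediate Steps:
$\frac{\left(10116 + 830\right) + 16905}{24377 + 37679} = \frac{10946 + 16905}{62056} = 27851 \cdot \frac{1}{62056} = \frac{27851}{62056}$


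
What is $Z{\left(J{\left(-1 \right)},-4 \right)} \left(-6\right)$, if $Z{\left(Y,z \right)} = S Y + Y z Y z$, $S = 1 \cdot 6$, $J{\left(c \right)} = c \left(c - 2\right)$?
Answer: $-972$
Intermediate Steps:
$J{\left(c \right)} = c \left(-2 + c\right)$
$S = 6$
$Z{\left(Y,z \right)} = 6 Y + Y^{2} z^{2}$ ($Z{\left(Y,z \right)} = 6 Y + Y z Y z = 6 Y + z Y^{2} z = 6 Y + Y^{2} z^{2}$)
$Z{\left(J{\left(-1 \right)},-4 \right)} \left(-6\right) = - (-2 - 1) \left(6 + - (-2 - 1) \left(-4\right)^{2}\right) \left(-6\right) = \left(-1\right) \left(-3\right) \left(6 + \left(-1\right) \left(-3\right) 16\right) \left(-6\right) = 3 \left(6 + 3 \cdot 16\right) \left(-6\right) = 3 \left(6 + 48\right) \left(-6\right) = 3 \cdot 54 \left(-6\right) = 162 \left(-6\right) = -972$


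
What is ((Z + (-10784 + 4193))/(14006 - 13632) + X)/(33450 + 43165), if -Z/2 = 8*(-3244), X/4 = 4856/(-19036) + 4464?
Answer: 4570730817/19480633370 ≈ 0.23463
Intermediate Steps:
X = 84971848/4759 (X = 4*(4856/(-19036) + 4464) = 4*(4856*(-1/19036) + 4464) = 4*(-1214/4759 + 4464) = 4*(21242962/4759) = 84971848/4759 ≈ 17855.)
Z = 51904 (Z = -16*(-3244) = -2*(-25952) = 51904)
((Z + (-10784 + 4193))/(14006 - 13632) + X)/(33450 + 43165) = ((51904 + (-10784 + 4193))/(14006 - 13632) + 84971848/4759)/(33450 + 43165) = ((51904 - 6591)/374 + 84971848/4759)/76615 = (45313*(1/374) + 84971848/4759)*(1/76615) = (45313/374 + 84971848/4759)*(1/76615) = (31995115719/1779866)*(1/76615) = 4570730817/19480633370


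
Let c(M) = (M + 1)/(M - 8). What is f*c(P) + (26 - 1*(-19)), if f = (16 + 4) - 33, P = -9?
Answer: 661/17 ≈ 38.882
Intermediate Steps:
f = -13 (f = 20 - 33 = -13)
c(M) = (1 + M)/(-8 + M)
f*c(P) + (26 - 1*(-19)) = -13*(1 - 9)/(-8 - 9) + (26 - 1*(-19)) = -13*(-8)/(-17) + (26 + 19) = -(-13)*(-8)/17 + 45 = -13*8/17 + 45 = -104/17 + 45 = 661/17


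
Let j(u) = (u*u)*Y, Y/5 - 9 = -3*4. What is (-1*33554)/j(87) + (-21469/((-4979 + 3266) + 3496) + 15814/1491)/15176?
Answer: 451097490396239/1526844517841160 ≈ 0.29544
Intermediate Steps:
Y = -15 (Y = 45 + 5*(-3*4) = 45 + 5*(-12) = 45 - 60 = -15)
j(u) = -15*u² (j(u) = (u*u)*(-15) = u²*(-15) = -15*u²)
(-1*33554)/j(87) + (-21469/((-4979 + 3266) + 3496) + 15814/1491)/15176 = (-1*33554)/((-15*87²)) + (-21469/((-4979 + 3266) + 3496) + 15814/1491)/15176 = -33554/((-15*7569)) + (-21469/(-1713 + 3496) + 15814*(1/1491))*(1/15176) = -33554/(-113535) + (-21469/1783 + 15814/1491)*(1/15176) = -33554*(-1/113535) + (-21469*1/1783 + 15814/1491)*(1/15176) = 33554/113535 + (-21469/1783 + 15814/1491)*(1/15176) = 33554/113535 - 3813917/2658453*1/15176 = 33554/113535 - 3813917/40344682728 = 451097490396239/1526844517841160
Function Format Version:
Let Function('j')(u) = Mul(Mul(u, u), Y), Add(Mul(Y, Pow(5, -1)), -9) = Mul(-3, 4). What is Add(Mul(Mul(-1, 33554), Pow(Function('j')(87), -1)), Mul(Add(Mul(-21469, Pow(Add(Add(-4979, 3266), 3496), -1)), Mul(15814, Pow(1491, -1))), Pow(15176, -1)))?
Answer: Rational(451097490396239, 1526844517841160) ≈ 0.29544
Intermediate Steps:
Y = -15 (Y = Add(45, Mul(5, Mul(-3, 4))) = Add(45, Mul(5, -12)) = Add(45, -60) = -15)
Function('j')(u) = Mul(-15, Pow(u, 2)) (Function('j')(u) = Mul(Mul(u, u), -15) = Mul(Pow(u, 2), -15) = Mul(-15, Pow(u, 2)))
Add(Mul(Mul(-1, 33554), Pow(Function('j')(87), -1)), Mul(Add(Mul(-21469, Pow(Add(Add(-4979, 3266), 3496), -1)), Mul(15814, Pow(1491, -1))), Pow(15176, -1))) = Add(Mul(Mul(-1, 33554), Pow(Mul(-15, Pow(87, 2)), -1)), Mul(Add(Mul(-21469, Pow(Add(Add(-4979, 3266), 3496), -1)), Mul(15814, Pow(1491, -1))), Pow(15176, -1))) = Add(Mul(-33554, Pow(Mul(-15, 7569), -1)), Mul(Add(Mul(-21469, Pow(Add(-1713, 3496), -1)), Mul(15814, Rational(1, 1491))), Rational(1, 15176))) = Add(Mul(-33554, Pow(-113535, -1)), Mul(Add(Mul(-21469, Pow(1783, -1)), Rational(15814, 1491)), Rational(1, 15176))) = Add(Mul(-33554, Rational(-1, 113535)), Mul(Add(Mul(-21469, Rational(1, 1783)), Rational(15814, 1491)), Rational(1, 15176))) = Add(Rational(33554, 113535), Mul(Add(Rational(-21469, 1783), Rational(15814, 1491)), Rational(1, 15176))) = Add(Rational(33554, 113535), Mul(Rational(-3813917, 2658453), Rational(1, 15176))) = Add(Rational(33554, 113535), Rational(-3813917, 40344682728)) = Rational(451097490396239, 1526844517841160)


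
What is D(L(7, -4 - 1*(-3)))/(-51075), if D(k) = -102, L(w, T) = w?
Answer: 34/17025 ≈ 0.0019971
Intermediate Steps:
D(L(7, -4 - 1*(-3)))/(-51075) = -102/(-51075) = -102*(-1/51075) = 34/17025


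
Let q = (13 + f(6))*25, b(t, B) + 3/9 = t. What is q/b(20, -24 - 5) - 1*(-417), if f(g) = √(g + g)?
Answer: 25578/59 + 150*√3/59 ≈ 437.93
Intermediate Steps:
f(g) = √2*√g (f(g) = √(2*g) = √2*√g)
b(t, B) = -⅓ + t
q = 325 + 50*√3 (q = (13 + √2*√6)*25 = (13 + 2*√3)*25 = 325 + 50*√3 ≈ 411.60)
q/b(20, -24 - 5) - 1*(-417) = (325 + 50*√3)/(-⅓ + 20) - 1*(-417) = (325 + 50*√3)/(59/3) + 417 = (325 + 50*√3)*(3/59) + 417 = (975/59 + 150*√3/59) + 417 = 25578/59 + 150*√3/59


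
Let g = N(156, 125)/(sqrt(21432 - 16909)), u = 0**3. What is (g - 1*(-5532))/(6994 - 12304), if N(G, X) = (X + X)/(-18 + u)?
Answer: -922/885 + 25*sqrt(4523)/43230834 ≈ -1.0418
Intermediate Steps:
u = 0
N(G, X) = -X/9 (N(G, X) = (X + X)/(-18 + 0) = (2*X)/(-18) = (2*X)*(-1/18) = -X/9)
g = -125*sqrt(4523)/40707 (g = (-1/9*125)/(sqrt(21432 - 16909)) = -125*sqrt(4523)/4523/9 = -125*sqrt(4523)/40707 ≈ -0.20652)
(g - 1*(-5532))/(6994 - 12304) = (-125*sqrt(4523)/40707 - 1*(-5532))/(6994 - 12304) = (-125*sqrt(4523)/40707 + 5532)/(-5310) = (5532 - 125*sqrt(4523)/40707)*(-1/5310) = -922/885 + 25*sqrt(4523)/43230834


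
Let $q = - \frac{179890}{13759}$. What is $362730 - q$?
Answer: $\frac{4990981960}{13759} \approx 3.6274 \cdot 10^{5}$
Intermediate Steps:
$q = - \frac{179890}{13759}$ ($q = \left(-179890\right) \frac{1}{13759} = - \frac{179890}{13759} \approx -13.074$)
$362730 - q = 362730 - - \frac{179890}{13759} = 362730 + \frac{179890}{13759} = \frac{4990981960}{13759}$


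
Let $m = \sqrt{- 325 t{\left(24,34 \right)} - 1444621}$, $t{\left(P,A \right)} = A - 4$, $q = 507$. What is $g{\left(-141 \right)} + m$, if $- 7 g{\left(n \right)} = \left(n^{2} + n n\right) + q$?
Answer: $- \frac{40269}{7} + i \sqrt{1454371} \approx -5752.7 + 1206.0 i$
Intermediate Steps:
$t{\left(P,A \right)} = -4 + A$
$g{\left(n \right)} = - \frac{507}{7} - \frac{2 n^{2}}{7}$ ($g{\left(n \right)} = - \frac{\left(n^{2} + n n\right) + 507}{7} = - \frac{\left(n^{2} + n^{2}\right) + 507}{7} = - \frac{2 n^{2} + 507}{7} = - \frac{507 + 2 n^{2}}{7} = - \frac{507}{7} - \frac{2 n^{2}}{7}$)
$m = i \sqrt{1454371}$ ($m = \sqrt{- 325 \left(-4 + 34\right) - 1444621} = \sqrt{\left(-325\right) 30 - 1444621} = \sqrt{-9750 - 1444621} = \sqrt{-1454371} = i \sqrt{1454371} \approx 1206.0 i$)
$g{\left(-141 \right)} + m = \left(- \frac{507}{7} - \frac{2 \left(-141\right)^{2}}{7}\right) + i \sqrt{1454371} = \left(- \frac{507}{7} - \frac{39762}{7}\right) + i \sqrt{1454371} = - \frac{40269}{7} + i \sqrt{1454371}$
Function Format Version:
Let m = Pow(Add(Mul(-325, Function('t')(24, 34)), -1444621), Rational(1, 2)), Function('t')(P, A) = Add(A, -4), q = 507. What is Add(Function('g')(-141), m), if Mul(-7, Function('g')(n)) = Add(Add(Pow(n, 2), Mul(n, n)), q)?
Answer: Add(Rational(-40269, 7), Mul(I, Pow(1454371, Rational(1, 2)))) ≈ Add(-5752.7, Mul(1206.0, I))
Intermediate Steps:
Function('t')(P, A) = Add(-4, A)
Function('g')(n) = Add(Rational(-507, 7), Mul(Rational(-2, 7), Pow(n, 2))) (Function('g')(n) = Mul(Rational(-1, 7), Add(Add(Pow(n, 2), Mul(n, n)), 507)) = Mul(Rational(-1, 7), Add(Add(Pow(n, 2), Pow(n, 2)), 507)) = Mul(Rational(-1, 7), Add(Mul(2, Pow(n, 2)), 507)) = Mul(Rational(-1, 7), Add(507, Mul(2, Pow(n, 2)))) = Add(Rational(-507, 7), Mul(Rational(-2, 7), Pow(n, 2))))
m = Mul(I, Pow(1454371, Rational(1, 2))) (m = Pow(Add(Mul(-325, Add(-4, 34)), -1444621), Rational(1, 2)) = Pow(Add(Mul(-325, 30), -1444621), Rational(1, 2)) = Pow(Add(-9750, -1444621), Rational(1, 2)) = Pow(-1454371, Rational(1, 2)) = Mul(I, Pow(1454371, Rational(1, 2))) ≈ Mul(1206.0, I))
Add(Function('g')(-141), m) = Add(Add(Rational(-507, 7), Mul(Rational(-2, 7), Pow(-141, 2))), Mul(I, Pow(1454371, Rational(1, 2)))) = Add(Add(Rational(-507, 7), Mul(Rational(-2, 7), 19881)), Mul(I, Pow(1454371, Rational(1, 2)))) = Add(Add(Rational(-507, 7), Rational(-39762, 7)), Mul(I, Pow(1454371, Rational(1, 2)))) = Add(Rational(-40269, 7), Mul(I, Pow(1454371, Rational(1, 2))))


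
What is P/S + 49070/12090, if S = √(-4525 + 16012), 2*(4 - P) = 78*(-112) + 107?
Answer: 4907/1209 + 2879*√11487/7658 ≈ 44.352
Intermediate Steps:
P = 8637/2 (P = 4 - (78*(-112) + 107)/2 = 4 - (-8736 + 107)/2 = 4 - ½*(-8629) = 4 + 8629/2 = 8637/2 ≈ 4318.5)
S = √11487 ≈ 107.18
P/S + 49070/12090 = 8637/(2*(√11487)) + 49070/12090 = 8637*(√11487/11487)/2 + 49070*(1/12090) = 2879*√11487/7658 + 4907/1209 = 4907/1209 + 2879*√11487/7658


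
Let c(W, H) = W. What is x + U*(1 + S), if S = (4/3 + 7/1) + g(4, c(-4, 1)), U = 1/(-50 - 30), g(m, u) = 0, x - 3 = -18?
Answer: -907/60 ≈ -15.117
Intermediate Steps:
x = -15 (x = 3 - 18 = -15)
U = -1/80 (U = 1/(-80) = -1/80 ≈ -0.012500)
S = 25/3 (S = (4/3 + 7/1) + 0 = (4*(1/3) + 7*1) + 0 = (4/3 + 7) + 0 = 25/3 + 0 = 25/3 ≈ 8.3333)
x + U*(1 + S) = -15 - (1 + 25/3)/80 = -15 - 1/80*28/3 = -15 - 7/60 = -907/60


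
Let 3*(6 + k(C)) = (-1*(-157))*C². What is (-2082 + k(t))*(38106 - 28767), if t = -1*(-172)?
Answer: 14439413912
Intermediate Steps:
t = 172
k(C) = -6 + 157*C²/3 (k(C) = -6 + ((-1*(-157))*C²)/3 = -6 + (157*C²)/3 = -6 + 157*C²/3)
(-2082 + k(t))*(38106 - 28767) = (-2082 + (-6 + (157/3)*172²))*(38106 - 28767) = (-2082 + (-6 + (157/3)*29584))*9339 = (-2082 + (-6 + 4644688/3))*9339 = (-2082 + 4644670/3)*9339 = (4638424/3)*9339 = 14439413912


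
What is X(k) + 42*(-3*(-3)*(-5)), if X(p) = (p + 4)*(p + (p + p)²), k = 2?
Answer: -1782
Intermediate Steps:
X(p) = (4 + p)*(p + 4*p²) (X(p) = (4 + p)*(p + (2*p)²) = (4 + p)*(p + 4*p²))
X(k) + 42*(-3*(-3)*(-5)) = 2*(4 + 4*2² + 17*2) + 42*(-3*(-3)*(-5)) = 2*(4 + 4*4 + 34) + 42*(9*(-5)) = 2*(4 + 16 + 34) + 42*(-45) = 2*54 - 1890 = 108 - 1890 = -1782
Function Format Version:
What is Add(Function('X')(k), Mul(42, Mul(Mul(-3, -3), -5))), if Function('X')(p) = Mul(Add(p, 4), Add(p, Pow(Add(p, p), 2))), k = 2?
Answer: -1782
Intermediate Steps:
Function('X')(p) = Mul(Add(4, p), Add(p, Mul(4, Pow(p, 2)))) (Function('X')(p) = Mul(Add(4, p), Add(p, Pow(Mul(2, p), 2))) = Mul(Add(4, p), Add(p, Mul(4, Pow(p, 2)))))
Add(Function('X')(k), Mul(42, Mul(Mul(-3, -3), -5))) = Add(Mul(2, Add(4, Mul(4, Pow(2, 2)), Mul(17, 2))), Mul(42, Mul(Mul(-3, -3), -5))) = Add(Mul(2, Add(4, Mul(4, 4), 34)), Mul(42, Mul(9, -5))) = Add(Mul(2, Add(4, 16, 34)), Mul(42, -45)) = Add(Mul(2, 54), -1890) = Add(108, -1890) = -1782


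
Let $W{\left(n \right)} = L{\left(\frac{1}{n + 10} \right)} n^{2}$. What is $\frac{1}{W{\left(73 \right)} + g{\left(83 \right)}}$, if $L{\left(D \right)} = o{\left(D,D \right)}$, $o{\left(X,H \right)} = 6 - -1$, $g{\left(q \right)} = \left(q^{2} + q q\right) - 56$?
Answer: $\frac{1}{51025} \approx 1.9598 \cdot 10^{-5}$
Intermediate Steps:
$g{\left(q \right)} = -56 + 2 q^{2}$ ($g{\left(q \right)} = \left(q^{2} + q^{2}\right) - 56 = 2 q^{2} - 56 = -56 + 2 q^{2}$)
$o{\left(X,H \right)} = 7$ ($o{\left(X,H \right)} = 6 + 1 = 7$)
$L{\left(D \right)} = 7$
$W{\left(n \right)} = 7 n^{2}$
$\frac{1}{W{\left(73 \right)} + g{\left(83 \right)}} = \frac{1}{7 \cdot 73^{2} - \left(56 - 2 \cdot 83^{2}\right)} = \frac{1}{7 \cdot 5329 + \left(-56 + 2 \cdot 6889\right)} = \frac{1}{37303 + \left(-56 + 13778\right)} = \frac{1}{37303 + 13722} = \frac{1}{51025}$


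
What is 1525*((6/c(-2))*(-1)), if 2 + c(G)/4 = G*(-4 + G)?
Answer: -915/4 ≈ -228.75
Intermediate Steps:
c(G) = -8 + 4*G*(-4 + G) (c(G) = -8 + 4*(G*(-4 + G)) = -8 + 4*G*(-4 + G))
1525*((6/c(-2))*(-1)) = 1525*((6/(-8 - 16*(-2) + 4*(-2)**2))*(-1)) = 1525*((6/(-8 + 32 + 4*4))*(-1)) = 1525*((6/(-8 + 32 + 16))*(-1)) = 1525*((6/40)*(-1)) = 1525*((6*(1/40))*(-1)) = 1525*((3/20)*(-1)) = 1525*(-3/20) = -915/4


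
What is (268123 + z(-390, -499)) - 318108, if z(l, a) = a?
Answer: -50484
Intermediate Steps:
(268123 + z(-390, -499)) - 318108 = (268123 - 499) - 318108 = 267624 - 318108 = -50484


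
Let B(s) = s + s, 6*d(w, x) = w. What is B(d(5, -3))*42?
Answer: 70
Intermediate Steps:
d(w, x) = w/6
B(s) = 2*s
B(d(5, -3))*42 = (2*((⅙)*5))*42 = (2*(⅚))*42 = (5/3)*42 = 70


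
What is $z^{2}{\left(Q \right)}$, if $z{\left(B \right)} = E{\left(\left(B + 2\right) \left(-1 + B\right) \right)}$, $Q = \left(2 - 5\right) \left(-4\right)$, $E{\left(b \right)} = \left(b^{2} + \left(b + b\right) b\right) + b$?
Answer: $5083975204$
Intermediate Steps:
$E{\left(b \right)} = b + 3 b^{2}$ ($E{\left(b \right)} = \left(b^{2} + 2 b b\right) + b = \left(b^{2} + 2 b^{2}\right) + b = 3 b^{2} + b = b + 3 b^{2}$)
$Q = 12$ ($Q = \left(-3\right) \left(-4\right) = 12$)
$z{\left(B \right)} = \left(1 + 3 \left(-1 + B\right) \left(2 + B\right)\right) \left(-1 + B\right) \left(2 + B\right)$ ($z{\left(B \right)} = \left(B + 2\right) \left(-1 + B\right) \left(1 + 3 \left(B + 2\right) \left(-1 + B\right)\right) = \left(2 + B\right) \left(-1 + B\right) \left(1 + 3 \left(2 + B\right) \left(-1 + B\right)\right) = \left(-1 + B\right) \left(2 + B\right) \left(1 + 3 \left(-1 + B\right) \left(2 + B\right)\right) = \left(1 + 3 \left(-1 + B\right) \left(2 + B\right)\right) \left(-1 + B\right) \left(2 + B\right)$)
$z^{2}{\left(Q \right)} = \left(\left(-5 + 3 \cdot 12 + 3 \cdot 12^{2}\right) \left(-2 + 12 + 12^{2}\right)\right)^{2} = \left(\left(-5 + 36 + 3 \cdot 144\right) \left(-2 + 12 + 144\right)\right)^{2} = \left(\left(-5 + 36 + 432\right) 154\right)^{2} = \left(463 \cdot 154\right)^{2} = 71302^{2} = 5083975204$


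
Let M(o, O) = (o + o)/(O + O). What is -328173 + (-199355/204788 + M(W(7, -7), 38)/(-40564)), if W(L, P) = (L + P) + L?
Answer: -25898405077594461/78916694104 ≈ -3.2817e+5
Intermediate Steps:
W(L, P) = P + 2*L
M(o, O) = o/O (M(o, O) = (2*o)/((2*O)) = (2*o)*(1/(2*O)) = o/O)
-328173 + (-199355/204788 + M(W(7, -7), 38)/(-40564)) = -328173 + (-199355/204788 + ((-7 + 2*7)/38)/(-40564)) = -328173 + (-199355*1/204788 + ((-7 + 14)*(1/38))*(-1/40564)) = -328173 + (-199355/204788 + (7*(1/38))*(-1/40564)) = -328173 + (-199355/204788 + (7/38)*(-1/40564)) = -328173 + (-199355/204788 - 7/1541432) = -328173 - 76823402469/78916694104 = -25898405077594461/78916694104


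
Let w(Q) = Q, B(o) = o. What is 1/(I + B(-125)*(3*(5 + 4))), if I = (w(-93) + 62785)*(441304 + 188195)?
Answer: 1/39464547933 ≈ 2.5339e-11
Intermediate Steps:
I = 39464551308 (I = (-93 + 62785)*(441304 + 188195) = 62692*629499 = 39464551308)
1/(I + B(-125)*(3*(5 + 4))) = 1/(39464551308 - 375*(5 + 4)) = 1/(39464551308 - 375*9) = 1/(39464551308 - 125*27) = 1/(39464551308 - 3375) = 1/39464547933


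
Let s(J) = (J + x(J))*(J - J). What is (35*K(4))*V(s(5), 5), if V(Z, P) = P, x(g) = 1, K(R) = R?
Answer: 700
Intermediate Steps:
s(J) = 0 (s(J) = (J + 1)*(J - J) = (1 + J)*0 = 0)
(35*K(4))*V(s(5), 5) = (35*4)*5 = 140*5 = 700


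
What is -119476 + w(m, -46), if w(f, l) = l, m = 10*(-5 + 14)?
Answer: -119522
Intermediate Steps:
m = 90 (m = 10*9 = 90)
-119476 + w(m, -46) = -119476 - 46 = -119522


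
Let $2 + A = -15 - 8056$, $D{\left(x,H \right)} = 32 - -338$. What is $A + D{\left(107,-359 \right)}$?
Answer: $-7703$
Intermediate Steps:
$D{\left(x,H \right)} = 370$ ($D{\left(x,H \right)} = 32 + 338 = 370$)
$A = -8073$ ($A = -2 - 8071 = -8073$)
$A + D{\left(107,-359 \right)} = -8073 + 370 = -7703$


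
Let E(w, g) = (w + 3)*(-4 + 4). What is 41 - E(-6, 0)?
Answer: 41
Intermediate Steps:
E(w, g) = 0 (E(w, g) = (3 + w)*0 = 0)
41 - E(-6, 0) = 41 - 1*0 = 41 + 0 = 41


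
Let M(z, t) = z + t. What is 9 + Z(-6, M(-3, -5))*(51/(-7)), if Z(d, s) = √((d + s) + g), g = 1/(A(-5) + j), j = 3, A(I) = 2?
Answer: 9 - 51*I*√345/35 ≈ 9.0 - 27.065*I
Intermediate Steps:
g = ⅕ (g = 1/(2 + 3) = 1/5 = ⅕ ≈ 0.20000)
M(z, t) = t + z
Z(d, s) = √(⅕ + d + s) (Z(d, s) = √((d + s) + ⅕) = √(⅕ + d + s))
9 + Z(-6, M(-3, -5))*(51/(-7)) = 9 + (√(5 + 25*(-6) + 25*(-5 - 3))/5)*(51/(-7)) = 9 + (√(5 - 150 + 25*(-8))/5)*(51*(-⅐)) = 9 + (√(5 - 150 - 200)/5)*(-51/7) = 9 + (√(-345)/5)*(-51/7) = 9 + ((I*√345)/5)*(-51/7) = 9 + (I*√345/5)*(-51/7) = 9 - 51*I*√345/35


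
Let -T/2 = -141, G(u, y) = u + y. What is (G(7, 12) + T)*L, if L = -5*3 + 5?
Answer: -3010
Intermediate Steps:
T = 282 (T = -2*(-141) = 282)
L = -10 (L = -15 + 5 = -10)
(G(7, 12) + T)*L = ((7 + 12) + 282)*(-10) = (19 + 282)*(-10) = 301*(-10) = -3010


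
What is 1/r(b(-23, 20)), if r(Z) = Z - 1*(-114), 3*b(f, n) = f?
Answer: 3/319 ≈ 0.0094044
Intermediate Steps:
b(f, n) = f/3
r(Z) = 114 + Z (r(Z) = Z + 114 = 114 + Z)
1/r(b(-23, 20)) = 1/(114 + (⅓)*(-23)) = 1/(114 - 23/3) = 1/(319/3) = 3/319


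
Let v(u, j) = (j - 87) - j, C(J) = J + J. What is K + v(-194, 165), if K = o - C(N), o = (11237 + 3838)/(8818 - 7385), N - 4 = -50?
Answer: 22240/1433 ≈ 15.520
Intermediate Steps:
N = -46 (N = 4 - 50 = -46)
C(J) = 2*J
v(u, j) = -87 (v(u, j) = (-87 + j) - j = -87)
o = 15075/1433 ≈ 10.520
K = 146911/1433 (K = 15075/1433 - 2*(-46) = 15075/1433 - 1*(-92) = 15075/1433 + 92 = 146911/1433 ≈ 102.52)
K + v(-194, 165) = 146911/1433 - 87 = 22240/1433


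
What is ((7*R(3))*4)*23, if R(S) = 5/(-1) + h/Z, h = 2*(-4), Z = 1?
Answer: -8372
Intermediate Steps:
h = -8
R(S) = -13 (R(S) = 5/(-1) - 8/1 = 5*(-1) - 8*1 = -5 - 8 = -13)
((7*R(3))*4)*23 = ((7*(-13))*4)*23 = -91*4*23 = -364*23 = -8372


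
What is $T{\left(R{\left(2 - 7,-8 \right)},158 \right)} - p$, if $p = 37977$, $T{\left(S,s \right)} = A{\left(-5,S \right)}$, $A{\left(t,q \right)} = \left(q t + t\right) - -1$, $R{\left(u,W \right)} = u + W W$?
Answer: $-38276$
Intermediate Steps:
$R{\left(u,W \right)} = u + W^{2}$
$A{\left(t,q \right)} = 1 + t + q t$ ($A{\left(t,q \right)} = \left(t + q t\right) + 1 = 1 + t + q t$)
$T{\left(S,s \right)} = -4 - 5 S$ ($T{\left(S,s \right)} = 1 - 5 + S \left(-5\right) = 1 - 5 - 5 S = -4 - 5 S$)
$T{\left(R{\left(2 - 7,-8 \right)},158 \right)} - p = \left(-4 - 5 \left(\left(2 - 7\right) + \left(-8\right)^{2}\right)\right) - 37977 = \left(-4 - 5 \left(\left(2 - 7\right) + 64\right)\right) - 37977 = \left(-4 - 5 \left(-5 + 64\right)\right) - 37977 = \left(-4 - 295\right) - 37977 = -299 - 37977 = -38276$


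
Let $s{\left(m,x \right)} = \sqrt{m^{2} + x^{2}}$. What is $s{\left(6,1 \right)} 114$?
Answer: $114 \sqrt{37} \approx 693.43$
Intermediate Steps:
$s{\left(6,1 \right)} 114 = \sqrt{6^{2} + 1^{2}} \cdot 114 = \sqrt{36 + 1} \cdot 114 = \sqrt{37} \cdot 114 = 114 \sqrt{37}$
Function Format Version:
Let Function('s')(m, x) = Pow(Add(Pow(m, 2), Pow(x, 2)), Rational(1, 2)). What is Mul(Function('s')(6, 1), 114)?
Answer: Mul(114, Pow(37, Rational(1, 2))) ≈ 693.43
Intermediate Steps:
Mul(Function('s')(6, 1), 114) = Mul(Pow(Add(Pow(6, 2), Pow(1, 2)), Rational(1, 2)), 114) = Mul(Pow(Add(36, 1), Rational(1, 2)), 114) = Mul(Pow(37, Rational(1, 2)), 114) = Mul(114, Pow(37, Rational(1, 2)))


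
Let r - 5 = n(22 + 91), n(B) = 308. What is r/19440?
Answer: 313/19440 ≈ 0.016101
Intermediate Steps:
r = 313 (r = 5 + 308 = 313)
r/19440 = 313/19440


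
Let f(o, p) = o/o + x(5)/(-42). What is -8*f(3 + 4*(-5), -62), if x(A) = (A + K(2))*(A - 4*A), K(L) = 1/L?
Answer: -166/7 ≈ -23.714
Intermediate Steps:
x(A) = -3*A*(1/2 + A) (x(A) = (A + 1/2)*(A - 4*A) = (A + 1/2)*(-3*A) = (1/2 + A)*(-3*A) = -3*A*(1/2 + A))
f(o, p) = 83/28 (f(o, p) = o/o - 3/2*5*(1 + 2*5)/(-42) = 1 - 3/2*5*(1 + 10)*(-1/42) = 1 - 3/2*5*11*(-1/42) = 1 - 165/2*(-1/42) = 1 + 55/28 = 83/28)
-8*f(3 + 4*(-5), -62) = -8*83/28 = -166/7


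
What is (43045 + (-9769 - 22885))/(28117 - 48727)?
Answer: -10391/20610 ≈ -0.50417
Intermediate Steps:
(43045 + (-9769 - 22885))/(28117 - 48727) = (43045 - 32654)/(-20610) = 10391*(-1/20610) = -10391/20610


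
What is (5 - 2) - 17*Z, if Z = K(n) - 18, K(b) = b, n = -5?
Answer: 394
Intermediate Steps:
Z = -23 (Z = -5 - 18 = -23)
(5 - 2) - 17*Z = (5 - 2) - 17*(-23) = 3 + 391 = 394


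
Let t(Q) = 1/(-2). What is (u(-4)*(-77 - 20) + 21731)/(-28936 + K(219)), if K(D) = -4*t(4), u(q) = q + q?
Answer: -22507/28934 ≈ -0.77787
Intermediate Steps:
u(q) = 2*q
t(Q) = -1/2
K(D) = 2 (K(D) = -4*(-1/2) = 2)
(u(-4)*(-77 - 20) + 21731)/(-28936 + K(219)) = ((2*(-4))*(-77 - 20) + 21731)/(-28936 + 2) = (-8*(-97) + 21731)/(-28934) = (776 + 21731)*(-1/28934) = 22507*(-1/28934) = -22507/28934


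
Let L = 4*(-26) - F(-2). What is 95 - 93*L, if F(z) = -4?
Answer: 9395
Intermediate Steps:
L = -100 (L = 4*(-26) - 1*(-4) = -104 + 4 = -100)
95 - 93*L = 95 - 93*(-100) = 95 + 9300 = 9395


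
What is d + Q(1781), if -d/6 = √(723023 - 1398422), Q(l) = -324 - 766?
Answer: -1090 - 6*I*√675399 ≈ -1090.0 - 4931.0*I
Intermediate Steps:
Q(l) = -1090
d = -6*I*√675399 (d = -6*√(723023 - 1398422) = -6*I*√675399 ≈ -4931.0*I)
d + Q(1781) = -6*I*√675399 - 1090 = -1090 - 6*I*√675399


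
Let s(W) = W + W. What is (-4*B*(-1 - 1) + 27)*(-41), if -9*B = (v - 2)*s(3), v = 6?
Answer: -697/3 ≈ -232.33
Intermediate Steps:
s(W) = 2*W
B = -8/3 (B = -(6 - 2)*2*3/9 = -4*6/9 = -⅑*24 = -8/3 ≈ -2.6667)
(-4*B*(-1 - 1) + 27)*(-41) = (-(-32)*(-1 - 1)/3 + 27)*(-41) = (-(-32)*(-2)/3 + 27)*(-41) = (-4*16/3 + 27)*(-41) = (-64/3 + 27)*(-41) = (17/3)*(-41) = -697/3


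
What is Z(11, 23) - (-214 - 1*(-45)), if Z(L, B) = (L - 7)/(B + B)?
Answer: 3889/23 ≈ 169.09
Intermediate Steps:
Z(L, B) = (-7 + L)/(2*B) (Z(L, B) = (-7 + L)/((2*B)) = (-7 + L)*(1/(2*B)) = (-7 + L)/(2*B))
Z(11, 23) - (-214 - 1*(-45)) = (½)*(-7 + 11)/23 - (-214 - 1*(-45)) = (½)*(1/23)*4 - (-214 + 45) = 2/23 - 1*(-169) = 2/23 + 169 = 3889/23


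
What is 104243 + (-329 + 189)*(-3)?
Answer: 104663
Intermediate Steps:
104243 + (-329 + 189)*(-3) = 104243 - 140*(-3) = 104243 + 420 = 104663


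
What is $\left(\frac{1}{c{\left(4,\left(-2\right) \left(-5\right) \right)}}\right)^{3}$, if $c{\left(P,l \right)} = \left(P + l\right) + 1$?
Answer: $\frac{1}{3375} \approx 0.0002963$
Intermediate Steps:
$c{\left(P,l \right)} = 1 + P + l$
$\left(\frac{1}{c{\left(4,\left(-2\right) \left(-5\right) \right)}}\right)^{3} = \left(\frac{1}{1 + 4 - -10}\right)^{3} = \left(\frac{1}{1 + 4 + 10}\right)^{3} = \left(\frac{1}{15}\right)^{3} = \frac{1}{3375}$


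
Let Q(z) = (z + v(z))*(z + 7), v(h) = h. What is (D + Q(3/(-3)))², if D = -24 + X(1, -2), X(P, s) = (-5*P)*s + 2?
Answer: 576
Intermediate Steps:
X(P, s) = 2 - 5*P*s (X(P, s) = -5*P*s + 2 = 2 - 5*P*s)
Q(z) = 2*z*(7 + z) (Q(z) = (z + z)*(z + 7) = (2*z)*(7 + z) = 2*z*(7 + z))
D = -12 (D = -24 + (2 - 5*1*(-2)) = -24 + (2 + 10) = -24 + 12 = -12)
(D + Q(3/(-3)))² = (-12 + 2*(3/(-3))*(7 + 3/(-3)))² = (-12 + 2*(3*(-⅓))*(7 + 3*(-⅓)))² = (-12 + 2*(-1)*(7 - 1))² = (-12 + 2*(-1)*6)² = (-12 - 12)² = (-24)² = 576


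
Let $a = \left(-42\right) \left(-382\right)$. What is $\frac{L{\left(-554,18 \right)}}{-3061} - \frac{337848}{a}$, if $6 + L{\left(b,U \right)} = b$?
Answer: $- \frac{12204382}{584651} \approx -20.875$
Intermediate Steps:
$L{\left(b,U \right)} = -6 + b$
$a = 16044$
$\frac{L{\left(-554,18 \right)}}{-3061} - \frac{337848}{a} = \frac{-6 - 554}{-3061} - \frac{337848}{16044} = \left(-560\right) \left(- \frac{1}{3061}\right) - \frac{4022}{191} = \frac{560}{3061} - \frac{4022}{191} = - \frac{12204382}{584651}$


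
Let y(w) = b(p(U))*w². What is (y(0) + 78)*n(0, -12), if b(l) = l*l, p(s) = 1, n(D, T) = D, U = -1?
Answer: 0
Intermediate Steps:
b(l) = l²
y(w) = w² (y(w) = 1²*w² = 1*w² = w²)
(y(0) + 78)*n(0, -12) = (0² + 78)*0 = (0 + 78)*0 = 78*0 = 0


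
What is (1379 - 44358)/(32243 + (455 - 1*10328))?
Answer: -42979/22370 ≈ -1.9213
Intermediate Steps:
(1379 - 44358)/(32243 + (455 - 1*10328)) = -42979/(32243 + (455 - 10328)) = -42979/(32243 - 9873) = -42979/22370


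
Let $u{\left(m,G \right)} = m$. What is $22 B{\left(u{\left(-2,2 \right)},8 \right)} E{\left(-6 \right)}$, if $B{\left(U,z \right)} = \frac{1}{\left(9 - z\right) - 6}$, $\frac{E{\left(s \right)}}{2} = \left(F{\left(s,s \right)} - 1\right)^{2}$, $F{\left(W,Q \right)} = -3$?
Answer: $- \frac{704}{5} \approx -140.8$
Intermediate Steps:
$E{\left(s \right)} = 32$ ($E{\left(s \right)} = 2 \left(-3 - 1\right)^{2} = 2 \left(-4\right)^{2} = 2 \cdot 16 = 32$)
$B{\left(U,z \right)} = \frac{1}{3 - z}$
$22 B{\left(u{\left(-2,2 \right)},8 \right)} E{\left(-6 \right)} = 22 \left(- \frac{1}{-3 + 8}\right) 32 = 22 \left(- \frac{1}{5}\right) 32 = \left(- \frac{22}{5}\right) 32 = - \frac{704}{5}$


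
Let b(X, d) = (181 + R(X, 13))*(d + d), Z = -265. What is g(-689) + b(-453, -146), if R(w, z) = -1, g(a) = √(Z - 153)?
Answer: -52560 + I*√418 ≈ -52560.0 + 20.445*I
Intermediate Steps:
g(a) = I*√418 (g(a) = √(-265 - 153) = √(-418) = I*√418)
b(X, d) = 360*d (b(X, d) = (181 - 1)*(d + d) = 180*(2*d) = 360*d)
g(-689) + b(-453, -146) = I*√418 + 360*(-146) = I*√418 - 52560 = -52560 + I*√418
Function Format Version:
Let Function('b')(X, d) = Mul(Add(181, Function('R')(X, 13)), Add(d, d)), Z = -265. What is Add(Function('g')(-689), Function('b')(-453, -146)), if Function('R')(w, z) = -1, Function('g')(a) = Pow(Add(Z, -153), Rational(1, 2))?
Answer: Add(-52560, Mul(I, Pow(418, Rational(1, 2)))) ≈ Add(-52560., Mul(20.445, I))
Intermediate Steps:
Function('g')(a) = Mul(I, Pow(418, Rational(1, 2))) (Function('g')(a) = Pow(Add(-265, -153), Rational(1, 2)) = Pow(-418, Rational(1, 2)) = Mul(I, Pow(418, Rational(1, 2))))
Function('b')(X, d) = Mul(360, d) (Function('b')(X, d) = Mul(Add(181, -1), Add(d, d)) = Mul(180, Mul(2, d)) = Mul(360, d))
Add(Function('g')(-689), Function('b')(-453, -146)) = Add(Mul(I, Pow(418, Rational(1, 2))), Mul(360, -146)) = Add(Mul(I, Pow(418, Rational(1, 2))), -52560) = Add(-52560, Mul(I, Pow(418, Rational(1, 2))))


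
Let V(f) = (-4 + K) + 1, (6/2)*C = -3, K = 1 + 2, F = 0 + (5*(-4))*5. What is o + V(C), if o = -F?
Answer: 100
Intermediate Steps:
F = -100 (F = 0 - 20*5 = 0 - 100 = -100)
K = 3
C = -1 (C = (⅓)*(-3) = -1)
V(f) = 0 (V(f) = (-4 + 3) + 1 = -1 + 1 = 0)
o = 100 (o = -1*(-100) = 100)
o + V(C) = 100 + 0 = 100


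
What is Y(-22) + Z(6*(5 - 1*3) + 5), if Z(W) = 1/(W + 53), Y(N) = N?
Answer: -1539/70 ≈ -21.986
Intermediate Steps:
Z(W) = 1/(53 + W)
Y(-22) + Z(6*(5 - 1*3) + 5) = -22 + 1/(53 + (6*(5 - 1*3) + 5)) = -22 + 1/(53 + (6*(5 - 3) + 5)) = -22 + 1/(53 + (6*2 + 5)) = -22 + 1/(53 + (12 + 5)) = -22 + 1/(53 + 17) = -22 + 1/70 = -1539/70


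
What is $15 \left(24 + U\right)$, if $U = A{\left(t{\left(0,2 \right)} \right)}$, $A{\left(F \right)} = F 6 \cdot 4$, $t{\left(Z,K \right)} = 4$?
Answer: $1800$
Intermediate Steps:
$A{\left(F \right)} = 24 F$ ($A{\left(F \right)} = 6 F 4 = 24 F$)
$U = 96$ ($U = 24 \cdot 4 = 96$)
$15 \left(24 + U\right) = 15 \left(24 + 96\right) = 15 \cdot 120 = 1800$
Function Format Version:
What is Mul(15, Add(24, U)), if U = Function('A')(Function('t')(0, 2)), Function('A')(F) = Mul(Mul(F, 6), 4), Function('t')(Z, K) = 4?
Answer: 1800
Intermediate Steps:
Function('A')(F) = Mul(24, F) (Function('A')(F) = Mul(Mul(6, F), 4) = Mul(24, F))
U = 96 (U = Mul(24, 4) = 96)
Mul(15, Add(24, U)) = Mul(15, Add(24, 96)) = Mul(15, 120) = 1800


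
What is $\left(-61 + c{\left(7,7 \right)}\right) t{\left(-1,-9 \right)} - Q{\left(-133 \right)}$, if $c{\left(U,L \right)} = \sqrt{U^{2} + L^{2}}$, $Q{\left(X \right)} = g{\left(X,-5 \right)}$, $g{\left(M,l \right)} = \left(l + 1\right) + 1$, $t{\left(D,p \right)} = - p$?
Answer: $-546 + 63 \sqrt{2} \approx -456.9$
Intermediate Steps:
$g{\left(M,l \right)} = 2 + l$ ($g{\left(M,l \right)} = \left(1 + l\right) + 1 = 2 + l$)
$Q{\left(X \right)} = -3$ ($Q{\left(X \right)} = 2 - 5 = -3$)
$c{\left(U,L \right)} = \sqrt{L^{2} + U^{2}}$
$\left(-61 + c{\left(7,7 \right)}\right) t{\left(-1,-9 \right)} - Q{\left(-133 \right)} = \left(-61 + \sqrt{7^{2} + 7^{2}}\right) \left(\left(-1\right) \left(-9\right)\right) - -3 = \left(-61 + \sqrt{49 + 49}\right) 9 + 3 = \left(-61 + \sqrt{98}\right) 9 + 3 = \left(-61 + 7 \sqrt{2}\right) 9 + 3 = \left(-549 + 63 \sqrt{2}\right) + 3 = -546 + 63 \sqrt{2}$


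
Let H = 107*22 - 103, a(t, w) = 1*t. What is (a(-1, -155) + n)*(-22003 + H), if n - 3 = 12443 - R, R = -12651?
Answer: -495696192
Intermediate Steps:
a(t, w) = t
n = 25097 (n = 3 + (12443 - 1*(-12651)) = 3 + (12443 + 12651) = 3 + 25094 = 25097)
H = 2251 (H = 2354 - 103 = 2251)
(a(-1, -155) + n)*(-22003 + H) = (-1 + 25097)*(-22003 + 2251) = 25096*(-19752) = -495696192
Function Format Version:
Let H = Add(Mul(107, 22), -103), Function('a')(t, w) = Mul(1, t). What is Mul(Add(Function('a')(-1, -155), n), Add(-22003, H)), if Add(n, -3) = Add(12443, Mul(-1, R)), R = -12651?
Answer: -495696192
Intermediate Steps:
Function('a')(t, w) = t
n = 25097 (n = Add(3, Add(12443, Mul(-1, -12651))) = Add(3, Add(12443, 12651)) = Add(3, 25094) = 25097)
H = 2251 (H = Add(2354, -103) = 2251)
Mul(Add(Function('a')(-1, -155), n), Add(-22003, H)) = Mul(Add(-1, 25097), Add(-22003, 2251)) = Mul(25096, -19752) = -495696192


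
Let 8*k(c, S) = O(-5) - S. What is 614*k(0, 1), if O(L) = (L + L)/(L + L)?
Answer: 0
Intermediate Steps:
O(L) = 1 (O(L) = (2*L)/((2*L)) = (2*L)*(1/(2*L)) = 1)
k(c, S) = ⅛ - S/8 (k(c, S) = (1 - S)/8 = ⅛ - S/8)
614*k(0, 1) = 614*(⅛ - ⅛*1) = 614*(⅛ - ⅛) = 614*0 = 0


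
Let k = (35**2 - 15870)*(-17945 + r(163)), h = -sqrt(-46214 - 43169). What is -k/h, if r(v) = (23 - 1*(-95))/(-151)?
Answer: -39685211385*I*sqrt(7)/119441 ≈ -8.7907e+5*I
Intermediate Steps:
r(v) = -118/151 (r(v) = (23 + 95)*(-1/151) = 118*(-1/151) = -118/151)
h = -113*I*sqrt(7) (h = -sqrt(-89383) = -113*I*sqrt(7) ≈ -298.97*I)
k = 39685211385/151 (k = (35**2 - 15870)*(-17945 - 118/151) = (1225 - 15870)*(-2709813/151) = -14645*(-2709813/151) = 39685211385/151 ≈ 2.6282e+8)
-k/h = -39685211385/(151*((-113*I*sqrt(7)))) = -39685211385*I*sqrt(7)/791/151 = -39685211385*I*sqrt(7)/119441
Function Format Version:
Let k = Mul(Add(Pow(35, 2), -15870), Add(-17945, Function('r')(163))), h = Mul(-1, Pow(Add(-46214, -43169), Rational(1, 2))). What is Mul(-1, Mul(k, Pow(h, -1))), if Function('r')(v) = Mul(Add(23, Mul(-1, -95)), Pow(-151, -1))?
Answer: Mul(Rational(-39685211385, 119441), I, Pow(7, Rational(1, 2))) ≈ Mul(-8.7907e+5, I)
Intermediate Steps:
Function('r')(v) = Rational(-118, 151) (Function('r')(v) = Mul(Add(23, 95), Rational(-1, 151)) = Mul(118, Rational(-1, 151)) = Rational(-118, 151))
h = Mul(-113, I, Pow(7, Rational(1, 2))) (h = Mul(-1, Pow(-89383, Rational(1, 2))) = Mul(-1, Mul(113, I, Pow(7, Rational(1, 2)))) = Mul(-113, I, Pow(7, Rational(1, 2))) ≈ Mul(-298.97, I))
k = Rational(39685211385, 151) (k = Mul(Add(Pow(35, 2), -15870), Add(-17945, Rational(-118, 151))) = Mul(Add(1225, -15870), Rational(-2709813, 151)) = Mul(-14645, Rational(-2709813, 151)) = Rational(39685211385, 151) ≈ 2.6282e+8)
Mul(-1, Mul(k, Pow(h, -1))) = Mul(-1, Mul(Rational(39685211385, 151), Pow(Mul(-113, I, Pow(7, Rational(1, 2))), -1))) = Mul(-1, Mul(Rational(39685211385, 151), Mul(Rational(1, 791), I, Pow(7, Rational(1, 2))))) = Mul(-1, Mul(Rational(39685211385, 119441), I, Pow(7, Rational(1, 2)))) = Mul(Rational(-39685211385, 119441), I, Pow(7, Rational(1, 2)))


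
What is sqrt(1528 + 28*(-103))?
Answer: 2*I*sqrt(339) ≈ 36.824*I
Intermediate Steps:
sqrt(1528 + 28*(-103)) = sqrt(1528 - 2884) = sqrt(-1356) = 2*I*sqrt(339)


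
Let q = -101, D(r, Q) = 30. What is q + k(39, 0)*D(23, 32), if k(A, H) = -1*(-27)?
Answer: 709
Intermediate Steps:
k(A, H) = 27
q + k(39, 0)*D(23, 32) = -101 + 27*30 = -101 + 810 = 709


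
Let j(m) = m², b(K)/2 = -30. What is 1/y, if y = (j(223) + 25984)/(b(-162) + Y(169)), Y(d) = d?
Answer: 109/75713 ≈ 0.0014396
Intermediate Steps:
b(K) = -60 (b(K) = 2*(-30) = -60)
y = 75713/109 (y = (223² + 25984)/(-60 + 169) = (49729 + 25984)/109 = 75713*(1/109) = 75713/109 ≈ 694.61)
1/y = 1/(75713/109) = 109/75713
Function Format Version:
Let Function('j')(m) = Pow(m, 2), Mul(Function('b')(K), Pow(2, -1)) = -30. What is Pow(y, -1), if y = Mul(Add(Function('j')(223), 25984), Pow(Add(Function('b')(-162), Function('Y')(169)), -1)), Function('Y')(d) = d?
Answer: Rational(109, 75713) ≈ 0.0014396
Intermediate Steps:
Function('b')(K) = -60 (Function('b')(K) = Mul(2, -30) = -60)
y = Rational(75713, 109) (y = Mul(Add(Pow(223, 2), 25984), Pow(Add(-60, 169), -1)) = Mul(Add(49729, 25984), Pow(109, -1)) = Mul(75713, Rational(1, 109)) = Rational(75713, 109) ≈ 694.61)
Pow(y, -1) = Pow(Rational(75713, 109), -1) = Rational(109, 75713)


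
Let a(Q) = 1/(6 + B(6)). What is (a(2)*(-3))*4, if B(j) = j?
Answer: -1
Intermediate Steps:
a(Q) = 1/12 (a(Q) = 1/(6 + 6) = 1/12)
(a(2)*(-3))*4 = ((1/12)*(-3))*4 = -1/4*4 = -1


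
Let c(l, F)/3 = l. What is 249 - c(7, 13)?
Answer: 228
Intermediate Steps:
c(l, F) = 3*l
249 - c(7, 13) = 249 - 3*7 = 249 - 1*21 = 249 - 21 = 228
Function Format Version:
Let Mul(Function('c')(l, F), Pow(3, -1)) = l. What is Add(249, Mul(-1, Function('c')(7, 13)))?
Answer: 228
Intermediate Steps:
Function('c')(l, F) = Mul(3, l)
Add(249, Mul(-1, Function('c')(7, 13))) = Add(249, Mul(-1, Mul(3, 7))) = Add(249, Mul(-1, 21)) = Add(249, -21) = 228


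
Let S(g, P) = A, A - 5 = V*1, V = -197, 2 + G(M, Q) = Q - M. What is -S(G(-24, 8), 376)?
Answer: 192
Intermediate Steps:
G(M, Q) = -2 + Q - M (G(M, Q) = -2 + (Q - M) = -2 + Q - M)
A = -192 (A = 5 - 197*1 = 5 - 197 = -192)
S(g, P) = -192
-S(G(-24, 8), 376) = -1*(-192) = 192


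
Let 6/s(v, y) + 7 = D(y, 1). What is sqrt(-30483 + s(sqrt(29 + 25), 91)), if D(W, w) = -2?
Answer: I*sqrt(274353)/3 ≈ 174.6*I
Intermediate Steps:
s(v, y) = -2/3 (s(v, y) = 6/(-7 - 2) = 6/(-9) = 6*(-1/9) = -2/3)
sqrt(-30483 + s(sqrt(29 + 25), 91)) = sqrt(-30483 - 2/3) = sqrt(-91451/3) = I*sqrt(274353)/3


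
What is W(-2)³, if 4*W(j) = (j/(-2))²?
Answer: 1/64 ≈ 0.015625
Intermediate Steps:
W(j) = j²/16 (W(j) = (j/(-2))²/4 = (j*(-½))²/4 = (-j/2)²/4 = (j²/4)/4 = j²/16)
W(-2)³ = ((1/16)*(-2)²)³ = ((1/16)*4)³ = (¼)³ = 1/64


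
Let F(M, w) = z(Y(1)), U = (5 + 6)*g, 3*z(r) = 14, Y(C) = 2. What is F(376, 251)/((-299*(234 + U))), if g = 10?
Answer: -7/154284 ≈ -4.5371e-5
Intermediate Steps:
z(r) = 14/3 (z(r) = (1/3)*14 = 14/3)
U = 110 (U = (5 + 6)*10 = 11*10 = 110)
F(M, w) = 14/3
F(376, 251)/((-299*(234 + U))) = 14/(3*((-299*(234 + 110)))) = 14/(3*((-299*344))) = (14/3)/(-102856) = (14/3)*(-1/102856) = -7/154284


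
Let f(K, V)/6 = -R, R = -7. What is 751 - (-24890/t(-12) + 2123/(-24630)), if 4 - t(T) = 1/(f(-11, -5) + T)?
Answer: 20592632107/2930970 ≈ 7025.9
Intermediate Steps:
f(K, V) = 42 (f(K, V) = 6*(-1*(-7)) = 6*7 = 42)
t(T) = 4 - 1/(42 + T)
751 - (-24890/t(-12) + 2123/(-24630)) = 751 - (-24890*(42 - 12)/(167 + 4*(-12)) + 2123/(-24630)) = 751 - (-24890*30/(167 - 48) + 2123*(-1/24630)) = 751 - (-24890/((1/30)*119) - 2123/24630) = 751 - (-24890/119/30 - 2123/24630) = 751 - (-24890*30/119 - 2123/24630) = 751 - (-746700/119 - 2123/24630) = 751 - 1*(-18391473637/2930970) = 751 + 18391473637/2930970 = 20592632107/2930970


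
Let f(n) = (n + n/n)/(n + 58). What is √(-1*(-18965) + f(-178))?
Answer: √7586590/20 ≈ 137.72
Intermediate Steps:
f(n) = (1 + n)/(58 + n) (f(n) = (n + 1)/(58 + n) = (1 + n)/(58 + n))
√(-1*(-18965) + f(-178)) = √(-1*(-18965) + (1 - 178)/(58 - 178)) = √(18965 - 177/(-120)) = √(18965 - 1/120*(-177)) = √(18965 + 59/40) = √(758659/40) = √7586590/20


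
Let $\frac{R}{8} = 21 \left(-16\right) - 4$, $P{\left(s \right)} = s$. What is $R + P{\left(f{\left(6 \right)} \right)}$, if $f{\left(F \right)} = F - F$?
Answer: $-2720$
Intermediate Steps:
$f{\left(F \right)} = 0$
$R = -2720$ ($R = 8 \left(21 \left(-16\right) - 4\right) = 8 \left(-336 - 4\right) = 8 \left(-340\right) = -2720$)
$R + P{\left(f{\left(6 \right)} \right)} = -2720 + 0 = -2720$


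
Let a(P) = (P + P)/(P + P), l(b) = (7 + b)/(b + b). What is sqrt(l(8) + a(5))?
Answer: sqrt(31)/4 ≈ 1.3919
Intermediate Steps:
l(b) = (7 + b)/(2*b) (l(b) = (7 + b)/((2*b)) = (7 + b)*(1/(2*b)) = (7 + b)/(2*b))
a(P) = 1 (a(P) = (2*P)/((2*P)) = (2*P)*(1/(2*P)) = 1)
sqrt(l(8) + a(5)) = sqrt((1/2)*(7 + 8)/8 + 1) = sqrt((1/2)*(1/8)*15 + 1) = sqrt(15/16 + 1) = sqrt(31/16) = sqrt(31)/4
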